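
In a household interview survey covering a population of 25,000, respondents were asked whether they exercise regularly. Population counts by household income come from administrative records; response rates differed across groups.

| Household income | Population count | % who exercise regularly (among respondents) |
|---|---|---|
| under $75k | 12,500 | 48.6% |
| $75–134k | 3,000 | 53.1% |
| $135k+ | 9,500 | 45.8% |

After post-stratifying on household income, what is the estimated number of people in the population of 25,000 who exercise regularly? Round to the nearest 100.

Each cell contributes its population count × the respondent rate:
  under $75k: 12,500 × 48.6% = 6075
  $75–134k: 3,000 × 53.1% = 1593
  $135k+: 9,500 × 45.8% = 4351
Estimated total = 12,019 → 12,000.

12,000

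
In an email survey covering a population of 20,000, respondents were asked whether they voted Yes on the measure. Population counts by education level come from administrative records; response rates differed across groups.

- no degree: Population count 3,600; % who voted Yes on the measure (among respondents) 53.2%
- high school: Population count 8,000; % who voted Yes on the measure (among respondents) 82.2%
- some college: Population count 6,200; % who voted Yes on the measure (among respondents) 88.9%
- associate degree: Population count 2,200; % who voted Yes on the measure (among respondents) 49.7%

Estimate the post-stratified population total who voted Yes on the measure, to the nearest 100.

Estimated count per cell = population count × respondent percentage:
  no degree: 3,600 × 53.2% = 1915.2
  high school: 8,000 × 82.2% = 6576
  some college: 6,200 × 88.9% = 5511.8
  associate degree: 2,200 × 49.7% = 1093.4
Estimated total = 15096.4 → 15,100.

15,100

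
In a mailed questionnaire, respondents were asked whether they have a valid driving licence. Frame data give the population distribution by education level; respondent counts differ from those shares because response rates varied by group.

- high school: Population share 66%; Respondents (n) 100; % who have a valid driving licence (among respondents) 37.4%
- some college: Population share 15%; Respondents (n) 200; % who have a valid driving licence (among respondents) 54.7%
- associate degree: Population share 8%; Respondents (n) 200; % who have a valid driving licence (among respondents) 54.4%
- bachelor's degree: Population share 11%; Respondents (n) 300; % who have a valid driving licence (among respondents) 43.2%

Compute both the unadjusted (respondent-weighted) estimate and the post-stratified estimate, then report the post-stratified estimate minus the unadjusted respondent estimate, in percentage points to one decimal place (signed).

Naive respondent-only estimate (weights = respondent counts):
  (100/800)×37.4 + (200/800)×54.7 + (200/800)×54.4 + (300/800)×43.2 = 48.15%
Reweighting by population education level shares:
  0.66×37.4 + 0.15×54.7 + 0.08×54.4 + 0.11×43.2 = 41.993%
Difference = 41.993 − 48.15 = -6.157 pp.

-6.2 percentage points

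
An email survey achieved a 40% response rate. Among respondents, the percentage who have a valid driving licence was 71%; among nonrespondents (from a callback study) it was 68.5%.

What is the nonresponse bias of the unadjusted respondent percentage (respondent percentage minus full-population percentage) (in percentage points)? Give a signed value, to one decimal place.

+1.5 percentage points

Nonresponse fraction = 1 − 0.4 = 0.6.
Bias = (nonresponse fraction) × (respondent percentage − nonrespondent percentage)
     = 0.6 × (71 − 68.5) = 0.6 × 2.5 = 1.5.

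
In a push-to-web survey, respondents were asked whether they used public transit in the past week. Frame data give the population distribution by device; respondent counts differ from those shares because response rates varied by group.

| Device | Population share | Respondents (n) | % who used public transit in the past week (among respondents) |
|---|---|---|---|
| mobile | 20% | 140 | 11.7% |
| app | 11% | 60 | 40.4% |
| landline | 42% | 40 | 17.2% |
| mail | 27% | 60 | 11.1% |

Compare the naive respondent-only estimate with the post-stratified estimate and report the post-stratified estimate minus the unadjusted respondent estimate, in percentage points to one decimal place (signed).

Unadjusted (pooled respondent) estimate weights by respondent counts:
  (140/300)×11.7 + (60/300)×40.4 + (40/300)×17.2 + (60/300)×11.1 = 18.0533%
Post-stratifying to population shares instead:
  0.2×11.7 + 0.11×40.4 + 0.42×17.2 + 0.27×11.1 = 17.005%
Difference = 17.005 − 18.0533 = -1.0483 pp.

-1.0 percentage points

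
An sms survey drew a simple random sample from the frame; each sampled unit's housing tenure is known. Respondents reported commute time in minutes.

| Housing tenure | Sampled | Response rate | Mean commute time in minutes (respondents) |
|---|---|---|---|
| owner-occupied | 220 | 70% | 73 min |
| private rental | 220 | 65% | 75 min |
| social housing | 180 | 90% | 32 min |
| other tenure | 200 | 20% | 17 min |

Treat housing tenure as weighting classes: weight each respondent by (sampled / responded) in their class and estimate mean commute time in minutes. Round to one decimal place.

Weighting each respondent by the inverse class response rate inflates each class back to its sampled size, so the class weight is n_sampled:
  owner-occupied: 220 × 73 = 16,060
  private rental: 220 × 75 = 16,500
  social housing: 180 × 32 = 5760
  other tenure: 200 × 17 = 3400
Adjusted estimate = 41,720 / 820 = 50.878 → 50.9.

50.9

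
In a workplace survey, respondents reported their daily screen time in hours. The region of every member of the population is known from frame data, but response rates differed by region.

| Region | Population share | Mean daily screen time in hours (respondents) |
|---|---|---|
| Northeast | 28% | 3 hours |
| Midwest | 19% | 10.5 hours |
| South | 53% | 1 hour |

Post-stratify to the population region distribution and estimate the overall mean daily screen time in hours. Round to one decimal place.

3.4

Each cell contributes population-share × respondent value:
  Northeast: 0.28 × 3 = 0.84
  Midwest: 0.19 × 10.5 = 1.995
  South: 0.53 × 1 = 0.53
Post-stratified estimate = 3.365 → 3.4.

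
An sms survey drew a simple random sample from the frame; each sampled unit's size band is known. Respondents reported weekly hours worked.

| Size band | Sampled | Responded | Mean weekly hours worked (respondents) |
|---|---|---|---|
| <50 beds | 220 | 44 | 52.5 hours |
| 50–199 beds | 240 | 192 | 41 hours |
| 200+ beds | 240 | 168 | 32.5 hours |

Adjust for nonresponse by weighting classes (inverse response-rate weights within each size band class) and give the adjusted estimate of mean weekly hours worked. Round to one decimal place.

Class response rates: <50 beds 44/220 = 20%, 50–199 beds 192/240 = 80%, 200+ beds 168/240 = 70%.
Each respondent's weight = sampled/responded in their class; summing within a class gives n_sampled, so:
  <50 beds: 220 × 52.5 = 11,550
  50–199 beds: 240 × 41 = 9840
  200+ beds: 240 × 32.5 = 7800
Adjusted estimate = 29,190 / 700 = 41.7 → 41.7.

41.7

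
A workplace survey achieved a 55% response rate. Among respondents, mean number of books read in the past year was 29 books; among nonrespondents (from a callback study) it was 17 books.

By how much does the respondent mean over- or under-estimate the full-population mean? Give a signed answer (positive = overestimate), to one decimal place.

Nonresponse fraction = 1 − 0.55 = 0.45.
Bias = (nonresponse fraction) × (respondent mean − nonrespondent mean)
     = 0.45 × (29 − 17) = 0.45 × 12 = 5.4.

+5.4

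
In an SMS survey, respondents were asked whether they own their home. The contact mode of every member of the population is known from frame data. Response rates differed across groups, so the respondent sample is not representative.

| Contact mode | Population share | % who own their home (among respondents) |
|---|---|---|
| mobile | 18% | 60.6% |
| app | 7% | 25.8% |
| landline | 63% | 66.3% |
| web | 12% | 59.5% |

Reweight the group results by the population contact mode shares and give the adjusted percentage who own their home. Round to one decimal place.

Weight each group's respondent value by its population share:
  mobile: 0.18 × 60.6 = 10.908
  app: 0.07 × 25.8 = 1.806
  landline: 0.63 × 66.3 = 41.769
  web: 0.12 × 59.5 = 7.14
Post-stratified estimate = 61.623 → 61.6%.

61.6%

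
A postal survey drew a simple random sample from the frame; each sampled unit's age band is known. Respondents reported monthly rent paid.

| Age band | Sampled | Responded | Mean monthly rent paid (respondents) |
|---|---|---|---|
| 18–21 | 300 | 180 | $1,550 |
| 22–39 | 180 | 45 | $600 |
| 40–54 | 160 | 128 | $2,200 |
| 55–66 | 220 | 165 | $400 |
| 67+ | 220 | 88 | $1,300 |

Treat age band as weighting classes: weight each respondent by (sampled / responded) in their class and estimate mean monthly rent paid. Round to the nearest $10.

Class response rates: 18–21 180/300 = 60%, 22–39 45/180 = 25%, 40–54 128/160 = 80%, 55–66 165/220 = 75%, 67+ 88/220 = 40%.
Each respondent's weight = sampled/responded in their class; summing within a class gives n_sampled, so:
  18–21: 300 × 1550 = 465,000
  22–39: 180 × 600 = 108,000
  40–54: 160 × 2200 = 352,000
  55–66: 220 × 400 = 88,000
  67+: 220 × 1300 = 286,000
Adjusted estimate = 1,299,000 / 1,080 = 1202.78 → $1,200.

$1,200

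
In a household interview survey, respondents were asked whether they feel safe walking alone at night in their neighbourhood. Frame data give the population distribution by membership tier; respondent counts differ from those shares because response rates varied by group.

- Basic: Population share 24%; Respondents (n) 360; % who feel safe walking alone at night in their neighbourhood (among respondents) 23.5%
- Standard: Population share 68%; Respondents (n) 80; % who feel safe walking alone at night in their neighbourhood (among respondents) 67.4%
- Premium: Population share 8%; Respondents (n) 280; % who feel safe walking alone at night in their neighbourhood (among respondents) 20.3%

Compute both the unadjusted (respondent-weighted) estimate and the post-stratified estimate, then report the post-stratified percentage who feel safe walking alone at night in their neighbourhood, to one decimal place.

53.1%

Without adjustment, the pooled respondent share is:
  (360/720)×23.5 + (80/720)×67.4 + (280/720)×20.3 = 27.1333%
Post-stratifying to population shares instead:
  0.24×23.5 + 0.68×67.4 + 0.08×20.3 = 53.096%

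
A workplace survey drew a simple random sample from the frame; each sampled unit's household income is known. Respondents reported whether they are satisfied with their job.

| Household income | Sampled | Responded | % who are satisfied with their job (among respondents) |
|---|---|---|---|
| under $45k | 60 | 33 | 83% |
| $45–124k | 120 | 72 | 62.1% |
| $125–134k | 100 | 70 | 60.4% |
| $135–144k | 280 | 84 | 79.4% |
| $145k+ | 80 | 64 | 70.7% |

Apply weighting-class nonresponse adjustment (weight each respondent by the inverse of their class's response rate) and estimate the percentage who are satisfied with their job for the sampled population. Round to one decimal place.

Class response rates: under $45k 33/60 = 55%, $45–124k 72/120 = 60%, $125–134k 70/100 = 70%, $135–144k 84/280 = 30%, $145k+ 64/80 = 80%.
Inverse-response-rate weighting restores each class to its sampled count, so class totals weight by n_sampled:
  under $45k: 60 × 83 = 4980
  $45–124k: 120 × 62.1 = 7452
  $125–134k: 100 × 60.4 = 6040
  $135–144k: 280 × 79.4 = 22,232
  $145k+: 80 × 70.7 = 5656
Adjusted estimate = 46,360 / 640 = 72.4375 → 72.4%.

72.4%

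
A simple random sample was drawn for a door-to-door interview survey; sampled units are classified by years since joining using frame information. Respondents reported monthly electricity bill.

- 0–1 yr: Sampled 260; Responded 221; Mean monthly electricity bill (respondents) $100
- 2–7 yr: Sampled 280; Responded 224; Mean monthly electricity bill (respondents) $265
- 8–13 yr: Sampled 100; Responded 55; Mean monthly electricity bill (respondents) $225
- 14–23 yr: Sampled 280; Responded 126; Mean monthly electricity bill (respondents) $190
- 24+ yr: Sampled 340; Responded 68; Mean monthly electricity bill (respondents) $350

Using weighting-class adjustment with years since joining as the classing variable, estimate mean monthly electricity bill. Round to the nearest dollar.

Class response rates: 0–1 yr 221/260 = 85%, 2–7 yr 224/280 = 80%, 8–13 yr 55/100 = 55%, 14–23 yr 126/280 = 45%, 24+ yr 68/340 = 20%.
With weight = n_sampled/n_responded per class, the weighted class total is n_sampled:
  0–1 yr: 260 × 100 = 26,000
  2–7 yr: 280 × 265 = 74,200
  8–13 yr: 100 × 225 = 22,500
  14–23 yr: 280 × 190 = 53,200
  24+ yr: 340 × 350 = 119,000
Adjusted estimate = 294,900 / 1,260 = 234.048 → $234.

$234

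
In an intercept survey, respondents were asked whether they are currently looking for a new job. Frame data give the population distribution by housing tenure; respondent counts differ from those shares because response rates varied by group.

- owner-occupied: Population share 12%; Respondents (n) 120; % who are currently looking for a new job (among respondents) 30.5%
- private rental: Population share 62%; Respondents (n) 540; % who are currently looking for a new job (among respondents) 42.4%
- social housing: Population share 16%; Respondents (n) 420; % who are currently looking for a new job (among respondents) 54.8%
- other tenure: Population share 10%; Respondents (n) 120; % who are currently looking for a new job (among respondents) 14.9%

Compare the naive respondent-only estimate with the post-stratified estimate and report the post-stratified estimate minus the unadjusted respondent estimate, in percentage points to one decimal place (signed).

-2.6 percentage points

Unadjusted (pooled respondent) estimate weights by respondent counts:
  (120/1200)×30.5 + (540/1200)×42.4 + (420/1200)×54.8 + (120/1200)×14.9 = 42.8%
Reweighting by population housing tenure shares:
  0.12×30.5 + 0.62×42.4 + 0.16×54.8 + 0.1×14.9 = 40.206%
Difference = 40.206 − 42.8 = -2.594 pp.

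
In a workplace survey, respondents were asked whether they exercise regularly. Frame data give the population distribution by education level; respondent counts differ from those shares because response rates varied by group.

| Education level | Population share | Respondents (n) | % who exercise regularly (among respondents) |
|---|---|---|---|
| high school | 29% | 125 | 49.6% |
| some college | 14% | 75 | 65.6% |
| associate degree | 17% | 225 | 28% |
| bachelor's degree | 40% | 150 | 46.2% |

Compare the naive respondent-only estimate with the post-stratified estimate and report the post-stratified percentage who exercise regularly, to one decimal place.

Without adjustment, the pooled respondent share is:
  (125/575)×49.6 + (75/575)×65.6 + (225/575)×28 + (150/575)×46.2 = 42.3478%
Reweighting by population education level shares:
  0.29×49.6 + 0.14×65.6 + 0.17×28 + 0.4×46.2 = 46.808%

46.8%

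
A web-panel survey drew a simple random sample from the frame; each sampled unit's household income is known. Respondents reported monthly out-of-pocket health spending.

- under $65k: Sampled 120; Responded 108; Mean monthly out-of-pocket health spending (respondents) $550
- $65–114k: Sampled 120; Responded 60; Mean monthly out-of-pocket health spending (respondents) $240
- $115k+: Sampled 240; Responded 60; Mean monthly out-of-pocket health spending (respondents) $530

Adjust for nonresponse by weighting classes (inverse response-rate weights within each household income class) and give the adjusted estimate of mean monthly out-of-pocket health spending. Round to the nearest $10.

Class response rates: under $65k 108/120 = 90%, $65–114k 60/120 = 50%, $115k+ 60/240 = 25%.
Each respondent's weight = sampled/responded in their class; summing within a class gives n_sampled, so:
  under $65k: 120 × 550 = 66,000
  $65–114k: 120 × 240 = 28,800
  $115k+: 240 × 530 = 127,200
Adjusted estimate = 222,000 / 480 = 462.5 → $460.

$460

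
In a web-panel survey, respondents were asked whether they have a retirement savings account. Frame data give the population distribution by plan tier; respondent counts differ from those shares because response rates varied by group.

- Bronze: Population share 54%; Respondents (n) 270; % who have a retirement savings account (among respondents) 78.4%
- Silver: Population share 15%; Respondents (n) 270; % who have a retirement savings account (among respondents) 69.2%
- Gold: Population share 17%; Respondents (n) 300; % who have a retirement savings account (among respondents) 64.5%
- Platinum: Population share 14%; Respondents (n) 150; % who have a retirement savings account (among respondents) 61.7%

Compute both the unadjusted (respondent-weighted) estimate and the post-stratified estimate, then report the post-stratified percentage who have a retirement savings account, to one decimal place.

Unadjusted (pooled respondent) estimate weights by respondent counts:
  (270/990)×78.4 + (270/990)×69.2 + (300/990)×64.5 + (150/990)×61.7 = 69.1485%
Post-stratified estimate weights by population shares:
  0.54×78.4 + 0.15×69.2 + 0.17×64.5 + 0.14×61.7 = 72.319%

72.3%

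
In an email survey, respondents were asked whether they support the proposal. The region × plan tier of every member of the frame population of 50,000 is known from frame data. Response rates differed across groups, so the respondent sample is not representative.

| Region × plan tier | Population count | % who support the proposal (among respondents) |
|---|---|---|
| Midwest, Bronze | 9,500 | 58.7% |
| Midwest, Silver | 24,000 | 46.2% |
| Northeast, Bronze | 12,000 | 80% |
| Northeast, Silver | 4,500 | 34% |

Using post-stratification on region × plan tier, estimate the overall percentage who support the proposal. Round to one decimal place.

55.6%

Each cell contributes population-share × respondent value:
  Midwest, Bronze: (9,500/50,000) × 58.7 = 11.153
  Midwest, Silver: (24,000/50,000) × 46.2 = 22.176
  Northeast, Bronze: (12,000/50,000) × 80 = 19.2
  Northeast, Silver: (4,500/50,000) × 34 = 3.06
Post-stratified estimate = 55.589 → 55.6%.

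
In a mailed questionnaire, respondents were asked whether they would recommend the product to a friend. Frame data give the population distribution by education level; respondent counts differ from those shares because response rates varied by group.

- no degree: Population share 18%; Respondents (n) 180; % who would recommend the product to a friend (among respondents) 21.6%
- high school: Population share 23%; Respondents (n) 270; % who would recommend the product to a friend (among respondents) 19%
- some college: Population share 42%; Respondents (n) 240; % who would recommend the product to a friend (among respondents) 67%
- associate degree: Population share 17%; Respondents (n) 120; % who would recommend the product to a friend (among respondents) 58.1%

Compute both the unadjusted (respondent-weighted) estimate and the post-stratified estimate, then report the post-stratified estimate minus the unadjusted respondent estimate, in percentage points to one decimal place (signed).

Naive respondent-only estimate (weights = respondent counts):
  (180/810)×21.6 + (270/810)×19 + (240/810)×67 + (120/810)×58.1 = 39.5926%
Post-stratified estimate weights by population shares:
  0.18×21.6 + 0.23×19 + 0.42×67 + 0.17×58.1 = 46.275%
Difference = 46.275 − 39.5926 = 6.6824 pp.

+6.7 percentage points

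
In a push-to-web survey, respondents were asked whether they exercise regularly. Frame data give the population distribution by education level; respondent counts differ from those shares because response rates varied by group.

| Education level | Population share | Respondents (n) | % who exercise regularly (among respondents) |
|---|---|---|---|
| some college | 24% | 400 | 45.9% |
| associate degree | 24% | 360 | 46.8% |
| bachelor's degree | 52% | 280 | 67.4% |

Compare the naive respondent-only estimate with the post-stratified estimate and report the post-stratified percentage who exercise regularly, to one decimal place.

57.3%

Unadjusted (pooled respondent) estimate weights by respondent counts:
  (400/1040)×45.9 + (360/1040)×46.8 + (280/1040)×67.4 = 52%
Post-stratified estimate weights by population shares:
  0.24×45.9 + 0.24×46.8 + 0.52×67.4 = 57.296%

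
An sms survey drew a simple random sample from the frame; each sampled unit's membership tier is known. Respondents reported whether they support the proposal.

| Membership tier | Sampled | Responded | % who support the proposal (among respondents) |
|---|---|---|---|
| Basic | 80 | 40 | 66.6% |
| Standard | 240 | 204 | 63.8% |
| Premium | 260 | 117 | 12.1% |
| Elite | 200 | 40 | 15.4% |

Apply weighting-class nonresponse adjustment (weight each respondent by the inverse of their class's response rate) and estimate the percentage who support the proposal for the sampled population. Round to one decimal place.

34.4%

Class response rates: Basic 40/80 = 50%, Standard 204/240 = 85%, Premium 117/260 = 45%, Elite 40/200 = 20%.
Each respondent's weight = sampled/responded in their class; summing within a class gives n_sampled, so:
  Basic: 80 × 66.6 = 5328
  Standard: 240 × 63.8 = 15,312
  Premium: 260 × 12.1 = 3146
  Elite: 200 × 15.4 = 3080
Adjusted estimate = 26,866 / 780 = 34.4436 → 34.4%.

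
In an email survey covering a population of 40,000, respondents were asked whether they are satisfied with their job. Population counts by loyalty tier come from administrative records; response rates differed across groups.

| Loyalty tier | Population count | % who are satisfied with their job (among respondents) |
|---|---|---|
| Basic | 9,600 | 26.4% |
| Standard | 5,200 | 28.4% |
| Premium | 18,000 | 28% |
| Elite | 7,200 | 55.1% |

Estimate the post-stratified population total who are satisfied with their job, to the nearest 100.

Each cell contributes its population count × the respondent rate:
  Basic: 9,600 × 26.4% = 2534.4
  Standard: 5,200 × 28.4% = 1476.8
  Premium: 18,000 × 28% = 5040
  Elite: 7,200 × 55.1% = 3967.2
Estimated total = 13018.4 → 13,000.

13,000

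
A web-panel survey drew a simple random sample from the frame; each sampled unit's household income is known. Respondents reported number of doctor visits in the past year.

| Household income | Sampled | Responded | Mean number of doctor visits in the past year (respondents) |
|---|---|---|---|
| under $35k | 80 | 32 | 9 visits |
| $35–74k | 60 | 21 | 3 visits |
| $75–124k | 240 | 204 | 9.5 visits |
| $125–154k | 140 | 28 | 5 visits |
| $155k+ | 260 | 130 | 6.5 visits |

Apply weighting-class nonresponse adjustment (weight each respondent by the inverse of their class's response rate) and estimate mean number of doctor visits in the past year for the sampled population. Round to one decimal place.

7.1

Class response rates: under $35k 32/80 = 40%, $35–74k 21/60 = 35%, $75–124k 204/240 = 85%, $125–154k 28/140 = 20%, $155k+ 130/260 = 50%.
Inverse-response-rate weighting restores each class to its sampled count, so class totals weight by n_sampled:
  under $35k: 80 × 9 = 720
  $35–74k: 60 × 3 = 180
  $75–124k: 240 × 9.5 = 2280
  $125–154k: 140 × 5 = 700
  $155k+: 260 × 6.5 = 1690
Adjusted estimate = 5570 / 780 = 7.14103 → 7.1.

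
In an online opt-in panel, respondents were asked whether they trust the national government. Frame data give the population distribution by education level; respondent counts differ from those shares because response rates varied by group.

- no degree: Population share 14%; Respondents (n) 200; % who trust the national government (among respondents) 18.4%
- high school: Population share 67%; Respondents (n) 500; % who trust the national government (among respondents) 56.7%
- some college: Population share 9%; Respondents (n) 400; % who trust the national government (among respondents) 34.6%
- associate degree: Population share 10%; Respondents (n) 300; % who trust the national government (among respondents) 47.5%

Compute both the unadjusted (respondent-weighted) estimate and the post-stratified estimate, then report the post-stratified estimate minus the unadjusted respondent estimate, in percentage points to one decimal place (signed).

Without adjustment, the pooled respondent share is:
  (200/1400)×18.4 + (500/1400)×56.7 + (400/1400)×34.6 + (300/1400)×47.5 = 42.9429%
Post-stratified estimate weights by population shares:
  0.14×18.4 + 0.67×56.7 + 0.09×34.6 + 0.1×47.5 = 48.429%
Difference = 48.429 − 42.9429 = 5.4861 pp.

+5.5 percentage points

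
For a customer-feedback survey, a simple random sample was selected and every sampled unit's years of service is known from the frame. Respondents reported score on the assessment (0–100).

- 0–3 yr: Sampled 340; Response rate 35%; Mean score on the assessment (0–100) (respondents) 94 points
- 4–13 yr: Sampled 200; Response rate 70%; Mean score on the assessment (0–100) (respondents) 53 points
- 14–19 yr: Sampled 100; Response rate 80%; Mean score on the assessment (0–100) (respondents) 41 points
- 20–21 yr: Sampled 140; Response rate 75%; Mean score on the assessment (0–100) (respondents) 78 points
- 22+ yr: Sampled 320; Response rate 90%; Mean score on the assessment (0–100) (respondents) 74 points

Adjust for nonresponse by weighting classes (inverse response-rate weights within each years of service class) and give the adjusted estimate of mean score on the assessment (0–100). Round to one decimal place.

Inverse-response-rate weighting restores each class to its sampled count, so class totals weight by n_sampled:
  0–3 yr: 340 × 94 = 31,960
  4–13 yr: 200 × 53 = 10,600
  14–19 yr: 100 × 41 = 4100
  20–21 yr: 140 × 78 = 10,920
  22+ yr: 320 × 74 = 23,680
Adjusted estimate = 81,260 / 1,100 = 73.8727 → 73.9.

73.9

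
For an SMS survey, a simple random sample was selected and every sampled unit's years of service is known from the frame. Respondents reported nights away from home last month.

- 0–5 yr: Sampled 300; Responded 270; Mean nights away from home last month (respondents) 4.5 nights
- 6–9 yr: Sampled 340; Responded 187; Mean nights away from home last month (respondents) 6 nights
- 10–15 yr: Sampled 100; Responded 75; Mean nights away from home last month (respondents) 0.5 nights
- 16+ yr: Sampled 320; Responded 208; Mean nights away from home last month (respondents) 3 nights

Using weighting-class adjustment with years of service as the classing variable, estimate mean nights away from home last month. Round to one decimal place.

Class response rates: 0–5 yr 270/300 = 90%, 6–9 yr 187/340 = 55%, 10–15 yr 75/100 = 75%, 16+ yr 208/320 = 65%.
Inverse-response-rate weighting restores each class to its sampled count, so class totals weight by n_sampled:
  0–5 yr: 300 × 4.5 = 1350
  6–9 yr: 340 × 6 = 2040
  10–15 yr: 100 × 0.5 = 50
  16+ yr: 320 × 3 = 960
Adjusted estimate = 4400 / 1,060 = 4.15094 → 4.2.

4.2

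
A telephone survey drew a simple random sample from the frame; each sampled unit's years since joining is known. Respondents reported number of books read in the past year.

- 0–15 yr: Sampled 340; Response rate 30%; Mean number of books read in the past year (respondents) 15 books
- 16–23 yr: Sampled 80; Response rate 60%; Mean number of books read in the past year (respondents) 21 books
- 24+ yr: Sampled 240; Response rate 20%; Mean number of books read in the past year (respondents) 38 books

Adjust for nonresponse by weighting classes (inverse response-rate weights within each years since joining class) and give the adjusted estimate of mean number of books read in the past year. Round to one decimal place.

24.1

With weight = n_sampled/n_responded per class, the weighted class total is n_sampled:
  0–15 yr: 340 × 15 = 5100
  16–23 yr: 80 × 21 = 1680
  24+ yr: 240 × 38 = 9120
Adjusted estimate = 15,900 / 660 = 24.0909 → 24.1.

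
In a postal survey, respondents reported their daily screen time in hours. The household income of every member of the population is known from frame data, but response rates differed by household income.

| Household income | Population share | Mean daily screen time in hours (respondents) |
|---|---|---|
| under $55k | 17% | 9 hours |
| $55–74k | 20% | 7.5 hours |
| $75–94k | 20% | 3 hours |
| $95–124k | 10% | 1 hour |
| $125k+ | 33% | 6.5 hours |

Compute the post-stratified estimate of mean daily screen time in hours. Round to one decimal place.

5.9

Reweight to the known household income distribution:
  under $55k: 0.17 × 9 = 1.53
  $55–74k: 0.2 × 7.5 = 1.5
  $75–94k: 0.2 × 3 = 0.6
  $95–124k: 0.1 × 1 = 0.1
  $125k+: 0.33 × 6.5 = 2.145
Post-stratified estimate = 5.875 → 5.9.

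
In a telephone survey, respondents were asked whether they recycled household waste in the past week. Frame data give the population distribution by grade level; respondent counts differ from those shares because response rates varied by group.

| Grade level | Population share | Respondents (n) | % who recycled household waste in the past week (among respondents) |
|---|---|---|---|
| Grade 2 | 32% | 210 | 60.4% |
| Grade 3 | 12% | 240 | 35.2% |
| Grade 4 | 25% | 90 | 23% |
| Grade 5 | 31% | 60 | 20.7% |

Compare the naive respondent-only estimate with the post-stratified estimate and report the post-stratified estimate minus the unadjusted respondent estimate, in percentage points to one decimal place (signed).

-5.0 percentage points

Unadjusted (pooled respondent) estimate weights by respondent counts:
  (210/600)×60.4 + (240/600)×35.2 + (90/600)×23 + (60/600)×20.7 = 40.74%
Reweighting by population grade level shares:
  0.32×60.4 + 0.12×35.2 + 0.25×23 + 0.31×20.7 = 35.719%
Difference = 35.719 − 40.74 = -5.021 pp.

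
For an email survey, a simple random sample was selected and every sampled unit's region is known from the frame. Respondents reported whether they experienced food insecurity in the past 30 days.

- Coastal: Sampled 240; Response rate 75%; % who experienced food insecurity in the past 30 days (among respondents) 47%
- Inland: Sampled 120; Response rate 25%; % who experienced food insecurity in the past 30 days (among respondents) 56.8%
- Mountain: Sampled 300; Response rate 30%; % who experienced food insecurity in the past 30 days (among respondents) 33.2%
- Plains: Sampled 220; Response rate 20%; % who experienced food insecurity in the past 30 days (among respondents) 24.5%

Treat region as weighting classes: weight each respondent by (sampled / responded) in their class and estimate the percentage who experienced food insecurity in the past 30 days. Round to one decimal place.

38.0%

Inverse-response-rate weighting restores each class to its sampled count, so class totals weight by n_sampled:
  Coastal: 240 × 47 = 11,280
  Inland: 120 × 56.8 = 6816
  Mountain: 300 × 33.2 = 9960
  Plains: 220 × 24.5 = 5390
Adjusted estimate = 33,446 / 880 = 38.0068 → 38.0%.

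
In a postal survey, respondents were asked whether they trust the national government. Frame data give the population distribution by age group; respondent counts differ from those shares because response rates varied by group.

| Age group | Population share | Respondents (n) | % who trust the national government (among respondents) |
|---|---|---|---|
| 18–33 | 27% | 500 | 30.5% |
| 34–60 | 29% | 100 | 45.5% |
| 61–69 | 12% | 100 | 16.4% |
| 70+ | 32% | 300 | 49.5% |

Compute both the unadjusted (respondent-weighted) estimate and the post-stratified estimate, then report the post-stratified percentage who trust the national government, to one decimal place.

39.2%

Unadjusted (pooled respondent) estimate weights by respondent counts:
  (500/1000)×30.5 + (100/1000)×45.5 + (100/1000)×16.4 + (300/1000)×49.5 = 36.29%
Post-stratified estimate weights by population shares:
  0.27×30.5 + 0.29×45.5 + 0.12×16.4 + 0.32×49.5 = 39.238%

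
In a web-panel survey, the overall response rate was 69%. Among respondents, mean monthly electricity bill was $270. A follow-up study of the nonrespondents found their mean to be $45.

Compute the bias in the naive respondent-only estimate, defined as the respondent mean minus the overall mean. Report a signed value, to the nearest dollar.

+$70

Nonresponse fraction = 1 − 0.69 = 0.31.
Bias = (nonresponse fraction) × (respondent mean − nonrespondent mean)
     = 0.31 × (270 − 45) = 0.31 × 225 = 69.75.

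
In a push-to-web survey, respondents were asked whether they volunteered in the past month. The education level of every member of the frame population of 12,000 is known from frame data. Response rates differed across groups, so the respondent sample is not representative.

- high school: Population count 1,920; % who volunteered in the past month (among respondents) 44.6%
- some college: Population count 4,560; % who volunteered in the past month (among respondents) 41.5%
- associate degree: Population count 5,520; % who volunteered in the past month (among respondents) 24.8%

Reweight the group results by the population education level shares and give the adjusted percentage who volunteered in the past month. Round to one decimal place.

34.3%

Weight each group's respondent value by its population share:
  high school: (1,920/12,000) × 44.6 = 7.136
  some college: (4,560/12,000) × 41.5 = 15.77
  associate degree: (5,520/12,000) × 24.8 = 11.408
Post-stratified estimate = 34.314 → 34.3%.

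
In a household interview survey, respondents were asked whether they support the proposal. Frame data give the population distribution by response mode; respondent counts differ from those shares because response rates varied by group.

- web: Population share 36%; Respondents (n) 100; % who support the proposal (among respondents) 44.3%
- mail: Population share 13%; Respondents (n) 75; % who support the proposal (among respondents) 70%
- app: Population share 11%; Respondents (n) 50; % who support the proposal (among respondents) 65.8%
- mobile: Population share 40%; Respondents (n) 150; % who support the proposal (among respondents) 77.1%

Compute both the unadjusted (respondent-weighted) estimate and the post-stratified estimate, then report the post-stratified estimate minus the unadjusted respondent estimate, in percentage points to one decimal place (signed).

Without adjustment, the pooled respondent share is:
  (100/375)×44.3 + (75/375)×70 + (50/375)×65.8 + (150/375)×77.1 = 65.4267%
Reweighting by population response mode shares:
  0.36×44.3 + 0.13×70 + 0.11×65.8 + 0.4×77.1 = 63.126%
Difference = 63.126 − 65.4267 = -2.3007 pp.

-2.3 percentage points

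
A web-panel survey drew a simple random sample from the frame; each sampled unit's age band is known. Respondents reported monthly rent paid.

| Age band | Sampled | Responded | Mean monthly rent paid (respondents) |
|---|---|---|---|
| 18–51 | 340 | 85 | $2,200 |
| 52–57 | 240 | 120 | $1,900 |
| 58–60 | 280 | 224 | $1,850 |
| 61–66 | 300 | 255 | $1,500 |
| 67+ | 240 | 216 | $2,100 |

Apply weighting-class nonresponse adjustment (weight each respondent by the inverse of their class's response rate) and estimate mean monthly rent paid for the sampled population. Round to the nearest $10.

Class response rates: 18–51 85/340 = 25%, 52–57 120/240 = 50%, 58–60 224/280 = 80%, 61–66 255/300 = 85%, 67+ 216/240 = 90%.
Weighting each respondent by the inverse class response rate inflates each class back to its sampled size, so the class weight is n_sampled:
  18–51: 340 × 2200 = 748,000
  52–57: 240 × 1900 = 456,000
  58–60: 280 × 1850 = 518,000
  61–66: 300 × 1500 = 450,000
  67+: 240 × 2100 = 504,000
Adjusted estimate = 2,676,000 / 1,400 = 1911.43 → $1,910.

$1,910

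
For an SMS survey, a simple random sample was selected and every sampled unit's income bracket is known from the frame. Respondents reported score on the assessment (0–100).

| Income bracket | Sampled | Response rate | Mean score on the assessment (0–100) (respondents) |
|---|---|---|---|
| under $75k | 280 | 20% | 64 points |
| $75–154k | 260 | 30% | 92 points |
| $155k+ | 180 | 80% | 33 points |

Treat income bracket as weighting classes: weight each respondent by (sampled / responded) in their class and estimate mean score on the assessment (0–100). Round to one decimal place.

Inverse-response-rate weighting restores each class to its sampled count, so class totals weight by n_sampled:
  under $75k: 280 × 64 = 17,920
  $75–154k: 260 × 92 = 23,920
  $155k+: 180 × 33 = 5940
Adjusted estimate = 47,780 / 720 = 66.3611 → 66.4.

66.4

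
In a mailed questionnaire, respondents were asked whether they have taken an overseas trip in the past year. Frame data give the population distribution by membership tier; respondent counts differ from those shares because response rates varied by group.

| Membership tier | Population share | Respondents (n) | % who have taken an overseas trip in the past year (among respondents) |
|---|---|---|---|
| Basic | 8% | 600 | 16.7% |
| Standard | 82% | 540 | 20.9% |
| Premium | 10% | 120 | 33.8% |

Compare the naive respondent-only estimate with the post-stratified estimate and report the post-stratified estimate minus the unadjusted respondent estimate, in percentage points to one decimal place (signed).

+1.7 percentage points

Unadjusted (pooled respondent) estimate weights by respondent counts:
  (600/1260)×16.7 + (540/1260)×20.9 + (120/1260)×33.8 = 20.1286%
Post-stratified estimate weights by population shares:
  0.08×16.7 + 0.82×20.9 + 0.1×33.8 = 21.854%
Difference = 21.854 − 20.1286 = 1.7254 pp.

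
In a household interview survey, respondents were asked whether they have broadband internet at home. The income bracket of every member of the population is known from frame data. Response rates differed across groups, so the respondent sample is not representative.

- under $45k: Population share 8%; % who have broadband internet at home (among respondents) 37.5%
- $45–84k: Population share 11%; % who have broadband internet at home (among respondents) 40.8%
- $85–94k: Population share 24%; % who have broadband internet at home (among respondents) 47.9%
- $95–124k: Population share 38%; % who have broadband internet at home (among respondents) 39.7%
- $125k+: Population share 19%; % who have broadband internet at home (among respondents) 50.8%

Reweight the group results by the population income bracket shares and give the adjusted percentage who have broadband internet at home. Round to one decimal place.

Weight each group's respondent value by its population share:
  under $45k: 0.08 × 37.5 = 3
  $45–84k: 0.11 × 40.8 = 4.488
  $85–94k: 0.24 × 47.9 = 11.496
  $95–124k: 0.38 × 39.7 = 15.086
  $125k+: 0.19 × 50.8 = 9.652
Post-stratified estimate = 43.722 → 43.7%.

43.7%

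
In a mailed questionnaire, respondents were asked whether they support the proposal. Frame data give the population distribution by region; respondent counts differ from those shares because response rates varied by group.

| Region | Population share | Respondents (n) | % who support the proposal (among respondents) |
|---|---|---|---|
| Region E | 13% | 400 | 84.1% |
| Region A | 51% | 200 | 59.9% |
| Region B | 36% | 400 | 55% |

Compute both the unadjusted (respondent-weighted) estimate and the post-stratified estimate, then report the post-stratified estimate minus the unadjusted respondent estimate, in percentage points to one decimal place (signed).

Unadjusted (pooled respondent) estimate weights by respondent counts:
  (400/1000)×84.1 + (200/1000)×59.9 + (400/1000)×55 = 67.62%
Reweighting by population region shares:
  0.13×84.1 + 0.51×59.9 + 0.36×55 = 61.282%
Difference = 61.282 − 67.62 = -6.338 pp.

-6.3 percentage points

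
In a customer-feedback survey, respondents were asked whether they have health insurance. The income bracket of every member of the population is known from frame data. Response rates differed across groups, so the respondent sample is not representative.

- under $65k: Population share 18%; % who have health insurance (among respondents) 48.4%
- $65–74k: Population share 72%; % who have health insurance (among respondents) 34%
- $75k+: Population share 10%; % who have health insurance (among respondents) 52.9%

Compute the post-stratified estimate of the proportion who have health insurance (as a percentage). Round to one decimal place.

Post-stratification weights by population share, not respondent share:
  under $65k: 0.18 × 48.4 = 8.712
  $65–74k: 0.72 × 34 = 24.48
  $75k+: 0.1 × 52.9 = 5.29
Post-stratified estimate = 38.482 → 38.5%.

38.5%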